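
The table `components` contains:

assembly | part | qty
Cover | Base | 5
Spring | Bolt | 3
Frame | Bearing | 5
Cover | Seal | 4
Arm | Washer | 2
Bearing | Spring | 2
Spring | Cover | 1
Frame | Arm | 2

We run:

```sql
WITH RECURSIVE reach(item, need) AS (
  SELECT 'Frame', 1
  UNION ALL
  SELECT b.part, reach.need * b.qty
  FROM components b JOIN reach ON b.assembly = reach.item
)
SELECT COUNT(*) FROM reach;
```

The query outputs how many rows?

Base: (Frame, need=1).
Iteration 1: components of {Frame} -> Arm = 1*2 = 2, Bearing = 1*5 = 5.
Iteration 2: components of {Arm,Bearing} -> Spring = 5*2 = 10, Washer = 2*2 = 4.
Iteration 3: components of {Spring,Washer} -> Bolt = 10*3 = 30, Cover = 10*1 = 10.
Iteration 4: components of {Bolt,Cover} -> Base = 10*5 = 50, Seal = 10*4 = 40.
Iteration 5: no further components; recursion stops.
Total rows emitted: 9.

9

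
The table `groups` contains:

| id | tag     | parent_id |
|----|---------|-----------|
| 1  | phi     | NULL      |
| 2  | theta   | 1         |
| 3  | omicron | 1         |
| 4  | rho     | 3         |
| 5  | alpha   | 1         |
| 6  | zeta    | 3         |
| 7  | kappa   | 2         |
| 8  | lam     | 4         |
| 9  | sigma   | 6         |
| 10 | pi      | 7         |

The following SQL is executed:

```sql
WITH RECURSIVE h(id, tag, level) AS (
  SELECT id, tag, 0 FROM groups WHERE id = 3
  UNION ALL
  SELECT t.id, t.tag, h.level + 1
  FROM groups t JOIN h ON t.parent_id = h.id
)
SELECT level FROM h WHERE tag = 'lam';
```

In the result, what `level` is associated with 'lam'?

2

Base: id=3 (omicron) at level 0.
Iteration 1: rows with parent_id in {3} -> rho (id 4, level 1), zeta (id 6, level 1).
Iteration 2: rows with parent_id in {4,6} -> lam (id 8, level 2), sigma (id 9, level 2).
Iteration 3: no rows with parent_id in {8,9}; recursion stops.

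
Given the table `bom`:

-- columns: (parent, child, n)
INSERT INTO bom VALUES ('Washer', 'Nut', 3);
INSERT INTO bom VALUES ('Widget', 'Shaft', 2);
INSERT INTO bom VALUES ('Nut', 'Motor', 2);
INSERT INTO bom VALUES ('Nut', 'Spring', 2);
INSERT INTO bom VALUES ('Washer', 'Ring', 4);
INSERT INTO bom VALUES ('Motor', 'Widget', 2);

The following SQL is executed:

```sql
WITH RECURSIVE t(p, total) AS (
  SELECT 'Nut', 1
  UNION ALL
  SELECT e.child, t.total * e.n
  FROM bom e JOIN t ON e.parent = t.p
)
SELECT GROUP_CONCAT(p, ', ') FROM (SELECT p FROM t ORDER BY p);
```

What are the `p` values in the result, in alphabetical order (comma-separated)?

Base: (Nut, total=1).
Iteration 1: components of {Nut} -> Motor = 1*2 = 2, Spring = 1*2 = 2.
Iteration 2: components of {Motor,Spring} -> Widget = 2*2 = 4.
Iteration 3: components of {Widget} -> Shaft = 4*2 = 8.
Iteration 4: no further components; recursion stops.

Motor, Nut, Shaft, Spring, Widget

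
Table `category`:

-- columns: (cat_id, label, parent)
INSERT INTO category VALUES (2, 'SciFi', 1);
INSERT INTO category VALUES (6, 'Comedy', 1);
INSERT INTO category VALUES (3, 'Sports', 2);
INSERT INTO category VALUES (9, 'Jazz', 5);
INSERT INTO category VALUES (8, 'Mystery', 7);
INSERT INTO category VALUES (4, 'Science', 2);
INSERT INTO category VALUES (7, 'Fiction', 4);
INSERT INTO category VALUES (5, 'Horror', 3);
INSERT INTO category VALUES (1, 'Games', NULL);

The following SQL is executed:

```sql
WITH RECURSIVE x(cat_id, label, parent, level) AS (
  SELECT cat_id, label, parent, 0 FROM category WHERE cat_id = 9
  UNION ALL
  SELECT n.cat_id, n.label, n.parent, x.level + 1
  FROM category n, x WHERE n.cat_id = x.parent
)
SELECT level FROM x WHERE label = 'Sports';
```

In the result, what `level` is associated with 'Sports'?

2

Base: cat_id=9 (Jazz), parent=5, level 0.
Iteration 1: join on cat_id=5 -> Horror (id 5, parent=3, level 1).
Iteration 2: join on cat_id=3 -> Sports (id 3, parent=2, level 2).
Iteration 3: join on cat_id=2 -> SciFi (id 2, parent=1, level 3).
Iteration 4: join on cat_id=1 -> Games (id 1, parent=NULL, level 4).
Iteration 5: parent is NULL; no match; recursion stops.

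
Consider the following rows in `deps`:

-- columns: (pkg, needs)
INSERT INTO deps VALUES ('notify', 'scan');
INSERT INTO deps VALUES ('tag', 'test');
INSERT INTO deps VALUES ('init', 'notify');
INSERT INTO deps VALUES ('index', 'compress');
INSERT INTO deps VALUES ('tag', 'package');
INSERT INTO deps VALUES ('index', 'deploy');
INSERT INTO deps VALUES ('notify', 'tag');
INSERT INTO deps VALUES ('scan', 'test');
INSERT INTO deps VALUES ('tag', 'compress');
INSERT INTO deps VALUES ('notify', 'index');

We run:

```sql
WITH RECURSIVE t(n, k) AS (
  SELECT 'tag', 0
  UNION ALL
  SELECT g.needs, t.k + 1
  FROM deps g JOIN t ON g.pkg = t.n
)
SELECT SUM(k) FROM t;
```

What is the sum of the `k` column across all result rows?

3

Base: (tag, k=0).
Iteration 1: edges from {tag} -> (compress, k=1), (package, k=1), (test, k=1).
Iteration 2: no outgoing edges from {compress,package,test}; recursion stops.
SUM(k) = 0 + 1 + 1 + 1 = 3.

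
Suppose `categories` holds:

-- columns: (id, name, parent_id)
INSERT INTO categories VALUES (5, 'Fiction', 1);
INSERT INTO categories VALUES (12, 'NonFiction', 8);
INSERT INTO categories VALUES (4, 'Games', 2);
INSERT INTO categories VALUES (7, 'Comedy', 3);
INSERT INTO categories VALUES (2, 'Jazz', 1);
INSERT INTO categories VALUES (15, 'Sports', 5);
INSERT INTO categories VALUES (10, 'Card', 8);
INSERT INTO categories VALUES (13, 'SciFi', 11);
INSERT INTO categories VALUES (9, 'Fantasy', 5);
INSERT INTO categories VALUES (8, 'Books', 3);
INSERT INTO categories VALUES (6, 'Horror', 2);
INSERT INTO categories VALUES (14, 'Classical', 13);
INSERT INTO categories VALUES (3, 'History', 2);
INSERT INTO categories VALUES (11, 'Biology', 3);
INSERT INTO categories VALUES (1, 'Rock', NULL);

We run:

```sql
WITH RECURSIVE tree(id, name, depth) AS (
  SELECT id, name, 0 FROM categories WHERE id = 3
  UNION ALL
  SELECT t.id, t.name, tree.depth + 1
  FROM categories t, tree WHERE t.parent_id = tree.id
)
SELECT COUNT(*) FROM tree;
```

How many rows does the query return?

Base: id=3 (History) at depth 0.
Iteration 1: rows with parent_id in {3} -> Comedy (id 7, depth 1), Books (id 8, depth 1), Biology (id 11, depth 1).
Iteration 2: rows with parent_id in {7,8,11} -> Card (id 10, depth 2), NonFiction (id 12, depth 2), SciFi (id 13, depth 2).
Iteration 3: rows with parent_id in {10,12,13} -> Classical (id 14, depth 3).
Iteration 4: no rows with parent_id in {14}; recursion stops.
Total rows emitted: 8.

8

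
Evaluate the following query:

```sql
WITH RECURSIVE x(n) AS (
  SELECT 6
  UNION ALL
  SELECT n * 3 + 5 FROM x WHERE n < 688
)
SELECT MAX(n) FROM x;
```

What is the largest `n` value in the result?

Base: n=6.
Iteration 1: 6 < 688 holds -> n = 6 * 3 + 5 = 23.
Iteration 2: 23 < 688 holds -> n = 23 * 3 + 5 = 74.
Iteration 3: 74 < 688 holds -> n = 74 * 3 + 5 = 227.
Iteration 4: 227 < 688 holds -> n = 227 * 3 + 5 = 686.
Iteration 5: 686 < 688 holds -> n = 686 * 3 + 5 = 2063.
Iteration 6: 2063 < 688 fails; recursion stops.
n values: 6, 23, 74, 227, 686, 2063; the maximum is 2063.

2063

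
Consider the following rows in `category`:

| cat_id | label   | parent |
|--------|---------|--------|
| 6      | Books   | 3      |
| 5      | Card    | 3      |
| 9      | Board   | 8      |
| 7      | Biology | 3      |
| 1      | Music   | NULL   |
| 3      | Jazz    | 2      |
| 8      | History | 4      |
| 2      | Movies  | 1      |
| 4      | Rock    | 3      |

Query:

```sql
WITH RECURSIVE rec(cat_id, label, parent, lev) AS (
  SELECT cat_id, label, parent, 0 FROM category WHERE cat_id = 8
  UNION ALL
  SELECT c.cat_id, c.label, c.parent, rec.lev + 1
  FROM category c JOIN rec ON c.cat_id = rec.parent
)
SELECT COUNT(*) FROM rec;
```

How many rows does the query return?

5

Base: cat_id=8 (History), parent=4, lev 0.
Iteration 1: join on cat_id=4 -> Rock (id 4, parent=3, lev 1).
Iteration 2: join on cat_id=3 -> Jazz (id 3, parent=2, lev 2).
Iteration 3: join on cat_id=2 -> Movies (id 2, parent=1, lev 3).
Iteration 4: join on cat_id=1 -> Music (id 1, parent=NULL, lev 4).
Iteration 5: parent is NULL; no match; recursion stops.
Total rows emitted: 5.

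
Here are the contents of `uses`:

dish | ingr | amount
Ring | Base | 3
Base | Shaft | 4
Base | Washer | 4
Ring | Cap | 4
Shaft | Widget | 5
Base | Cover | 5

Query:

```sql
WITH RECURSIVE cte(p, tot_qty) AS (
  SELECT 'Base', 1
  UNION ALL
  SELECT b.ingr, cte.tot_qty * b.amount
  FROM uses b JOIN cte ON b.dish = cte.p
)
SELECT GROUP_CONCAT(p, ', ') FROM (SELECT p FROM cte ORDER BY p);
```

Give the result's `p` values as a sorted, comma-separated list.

Base, Cover, Shaft, Washer, Widget

Base: (Base, tot_qty=1).
Iteration 1: components of {Base} -> Cover = 1*5 = 5, Shaft = 1*4 = 4, Washer = 1*4 = 4.
Iteration 2: components of {Cover,Shaft,Washer} -> Widget = 4*5 = 20.
Iteration 3: no further components; recursion stops.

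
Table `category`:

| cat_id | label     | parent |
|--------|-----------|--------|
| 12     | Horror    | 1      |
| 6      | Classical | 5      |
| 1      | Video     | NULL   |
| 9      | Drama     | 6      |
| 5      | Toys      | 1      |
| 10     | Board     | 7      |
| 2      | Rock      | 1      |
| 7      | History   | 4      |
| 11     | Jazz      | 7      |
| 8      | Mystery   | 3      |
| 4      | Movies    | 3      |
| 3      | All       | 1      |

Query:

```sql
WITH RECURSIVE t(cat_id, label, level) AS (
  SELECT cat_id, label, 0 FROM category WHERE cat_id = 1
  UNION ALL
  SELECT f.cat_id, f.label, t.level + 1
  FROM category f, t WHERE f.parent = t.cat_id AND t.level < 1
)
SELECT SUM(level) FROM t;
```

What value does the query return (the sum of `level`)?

4

Base: cat_id=1 (Video) at level 0.
Iteration 1: rows with parent in {1} -> Rock (id 2, level 1), All (id 3, level 1), Toys (id 5, level 1), Horror (id 12, level 1).
Iteration 2: level < 1 fails for all current rows; recursion stops.
SUM(level) = 0 + 1 + 1 + 1 + 1 = 4.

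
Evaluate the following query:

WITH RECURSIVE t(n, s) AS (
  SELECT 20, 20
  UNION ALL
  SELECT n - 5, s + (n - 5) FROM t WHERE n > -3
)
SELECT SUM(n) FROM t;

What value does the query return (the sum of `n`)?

Base: n=20, s=20.
Iteration 1: 20 > -3 holds -> n = 20 - 5 = 15, s = 20 + 15 = 35.
Iteration 2: 15 > -3 holds -> n = 15 - 5 = 10, s = 35 + 10 = 45.
Iteration 3: 10 > -3 holds -> n = 10 - 5 = 5, s = 45 + 5 = 50.
Iteration 4: 5 > -3 holds -> n = 5 - 5 = 0, s = 50 + 0 = 50.
Iteration 5: 0 > -3 holds -> n = 0 - 5 = -5, s = 50 + -5 = 45.
Iteration 6: -5 > -3 fails; recursion stops.
SUM(n) = 20 + 15 + 10 + 5 + 0 + -5 = 45.

45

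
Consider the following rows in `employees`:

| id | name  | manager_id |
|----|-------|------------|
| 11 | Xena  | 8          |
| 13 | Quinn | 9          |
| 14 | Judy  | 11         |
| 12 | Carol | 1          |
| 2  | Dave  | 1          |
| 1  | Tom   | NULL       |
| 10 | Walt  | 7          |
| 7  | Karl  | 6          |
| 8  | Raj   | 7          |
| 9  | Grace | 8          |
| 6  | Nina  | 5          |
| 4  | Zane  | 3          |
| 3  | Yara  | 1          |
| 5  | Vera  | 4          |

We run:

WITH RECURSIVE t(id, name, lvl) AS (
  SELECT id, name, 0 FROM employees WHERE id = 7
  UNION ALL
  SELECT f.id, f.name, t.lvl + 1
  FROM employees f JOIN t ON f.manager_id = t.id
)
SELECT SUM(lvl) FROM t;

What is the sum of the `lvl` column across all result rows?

12

Base: id=7 (Karl) at lvl 0.
Iteration 1: rows with manager_id in {7} -> Raj (id 8, lvl 1), Walt (id 10, lvl 1).
Iteration 2: rows with manager_id in {8,10} -> Grace (id 9, lvl 2), Xena (id 11, lvl 2).
Iteration 3: rows with manager_id in {9,11} -> Quinn (id 13, lvl 3), Judy (id 14, lvl 3).
Iteration 4: no rows with manager_id in {13,14}; recursion stops.
SUM(lvl) = 0 + 1 + 1 + 2 + 2 + 3 + 3 = 12.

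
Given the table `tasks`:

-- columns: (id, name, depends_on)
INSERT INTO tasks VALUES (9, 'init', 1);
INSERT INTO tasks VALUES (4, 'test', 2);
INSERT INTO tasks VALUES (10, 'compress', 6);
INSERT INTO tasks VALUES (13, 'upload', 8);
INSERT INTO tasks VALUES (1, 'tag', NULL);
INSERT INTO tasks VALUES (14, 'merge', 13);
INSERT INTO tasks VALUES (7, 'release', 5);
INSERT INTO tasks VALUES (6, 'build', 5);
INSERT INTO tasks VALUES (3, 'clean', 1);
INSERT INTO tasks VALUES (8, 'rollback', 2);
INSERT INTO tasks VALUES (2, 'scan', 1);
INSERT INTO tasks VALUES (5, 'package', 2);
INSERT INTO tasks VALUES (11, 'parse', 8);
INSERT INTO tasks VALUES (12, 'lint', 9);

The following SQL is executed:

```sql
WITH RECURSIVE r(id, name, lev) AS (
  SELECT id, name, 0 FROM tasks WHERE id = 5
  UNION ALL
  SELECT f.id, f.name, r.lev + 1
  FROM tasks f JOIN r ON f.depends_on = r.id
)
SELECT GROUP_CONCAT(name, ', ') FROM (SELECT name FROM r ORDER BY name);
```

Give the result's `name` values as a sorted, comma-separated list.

build, compress, package, release

Base: id=5 (package) at lev 0.
Iteration 1: rows with depends_on in {5} -> build (id 6, lev 1), release (id 7, lev 1).
Iteration 2: rows with depends_on in {6,7} -> compress (id 10, lev 2).
Iteration 3: no rows with depends_on in {10}; recursion stops.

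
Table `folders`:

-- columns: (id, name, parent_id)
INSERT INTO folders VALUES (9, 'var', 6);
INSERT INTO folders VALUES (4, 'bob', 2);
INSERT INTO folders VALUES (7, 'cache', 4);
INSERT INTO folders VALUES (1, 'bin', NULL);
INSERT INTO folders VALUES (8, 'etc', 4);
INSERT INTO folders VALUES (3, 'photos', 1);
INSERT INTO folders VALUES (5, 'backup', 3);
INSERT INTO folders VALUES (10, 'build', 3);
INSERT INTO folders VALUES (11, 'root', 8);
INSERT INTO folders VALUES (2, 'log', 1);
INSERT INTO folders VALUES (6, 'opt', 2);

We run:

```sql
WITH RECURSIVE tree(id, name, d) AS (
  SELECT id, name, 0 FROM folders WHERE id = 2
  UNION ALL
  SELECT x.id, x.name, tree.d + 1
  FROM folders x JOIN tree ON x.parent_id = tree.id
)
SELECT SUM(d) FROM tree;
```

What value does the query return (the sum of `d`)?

11

Base: id=2 (log) at d 0.
Iteration 1: rows with parent_id in {2} -> bob (id 4, d 1), opt (id 6, d 1).
Iteration 2: rows with parent_id in {4,6} -> cache (id 7, d 2), etc (id 8, d 2), var (id 9, d 2).
Iteration 3: rows with parent_id in {7,8,9} -> root (id 11, d 3).
Iteration 4: no rows with parent_id in {11}; recursion stops.
SUM(d) = 0 + 1 + 1 + 2 + 2 + 2 + 3 = 11.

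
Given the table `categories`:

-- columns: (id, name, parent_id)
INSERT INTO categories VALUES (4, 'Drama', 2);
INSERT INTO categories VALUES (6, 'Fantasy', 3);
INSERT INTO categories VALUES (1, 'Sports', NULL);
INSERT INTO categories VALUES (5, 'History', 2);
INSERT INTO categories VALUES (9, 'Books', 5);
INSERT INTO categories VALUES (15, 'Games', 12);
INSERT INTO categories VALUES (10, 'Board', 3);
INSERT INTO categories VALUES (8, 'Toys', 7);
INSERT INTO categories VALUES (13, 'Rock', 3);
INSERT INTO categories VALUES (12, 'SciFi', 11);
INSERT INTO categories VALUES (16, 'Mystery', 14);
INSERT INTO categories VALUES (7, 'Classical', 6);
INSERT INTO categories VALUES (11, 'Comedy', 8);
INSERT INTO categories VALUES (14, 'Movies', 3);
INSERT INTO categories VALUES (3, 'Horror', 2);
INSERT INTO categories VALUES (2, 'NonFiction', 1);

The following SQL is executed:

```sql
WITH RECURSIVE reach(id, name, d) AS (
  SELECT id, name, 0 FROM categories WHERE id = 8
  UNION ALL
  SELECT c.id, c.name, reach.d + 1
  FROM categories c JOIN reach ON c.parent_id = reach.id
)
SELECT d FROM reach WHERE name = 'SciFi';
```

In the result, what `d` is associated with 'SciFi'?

2

Base: id=8 (Toys) at d 0.
Iteration 1: rows with parent_id in {8} -> Comedy (id 11, d 1).
Iteration 2: rows with parent_id in {11} -> SciFi (id 12, d 2).
Iteration 3: rows with parent_id in {12} -> Games (id 15, d 3).
Iteration 4: no rows with parent_id in {15}; recursion stops.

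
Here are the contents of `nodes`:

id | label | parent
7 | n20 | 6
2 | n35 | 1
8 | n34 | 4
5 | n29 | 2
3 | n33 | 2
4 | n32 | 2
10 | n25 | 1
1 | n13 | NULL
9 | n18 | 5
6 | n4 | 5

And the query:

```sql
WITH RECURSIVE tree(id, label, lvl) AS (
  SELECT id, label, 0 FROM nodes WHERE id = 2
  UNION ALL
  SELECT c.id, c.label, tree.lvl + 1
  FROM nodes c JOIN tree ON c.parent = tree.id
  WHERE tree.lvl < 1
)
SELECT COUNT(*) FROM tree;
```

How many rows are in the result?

Base: id=2 (n35) at lvl 0.
Iteration 1: rows with parent in {2} -> n33 (id 3, lvl 1), n32 (id 4, lvl 1), n29 (id 5, lvl 1).
Iteration 2: lvl < 1 fails for all current rows; recursion stops.
Total rows emitted: 4.

4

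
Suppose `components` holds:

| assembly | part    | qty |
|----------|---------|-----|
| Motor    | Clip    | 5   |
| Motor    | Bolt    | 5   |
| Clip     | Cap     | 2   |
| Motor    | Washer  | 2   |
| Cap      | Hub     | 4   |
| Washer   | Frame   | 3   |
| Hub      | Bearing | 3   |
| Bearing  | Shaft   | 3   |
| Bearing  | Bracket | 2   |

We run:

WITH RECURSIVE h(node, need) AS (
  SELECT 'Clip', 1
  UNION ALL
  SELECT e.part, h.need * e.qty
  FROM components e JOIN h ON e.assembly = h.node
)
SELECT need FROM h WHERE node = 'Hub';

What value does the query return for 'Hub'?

8

Base: (Clip, need=1).
Iteration 1: components of {Clip} -> Cap = 1*2 = 2.
Iteration 2: components of {Cap} -> Hub = 2*4 = 8.
Iteration 3: components of {Hub} -> Bearing = 8*3 = 24.
Iteration 4: components of {Bearing} -> Bracket = 24*2 = 48, Shaft = 24*3 = 72.
Iteration 5: no further components; recursion stops.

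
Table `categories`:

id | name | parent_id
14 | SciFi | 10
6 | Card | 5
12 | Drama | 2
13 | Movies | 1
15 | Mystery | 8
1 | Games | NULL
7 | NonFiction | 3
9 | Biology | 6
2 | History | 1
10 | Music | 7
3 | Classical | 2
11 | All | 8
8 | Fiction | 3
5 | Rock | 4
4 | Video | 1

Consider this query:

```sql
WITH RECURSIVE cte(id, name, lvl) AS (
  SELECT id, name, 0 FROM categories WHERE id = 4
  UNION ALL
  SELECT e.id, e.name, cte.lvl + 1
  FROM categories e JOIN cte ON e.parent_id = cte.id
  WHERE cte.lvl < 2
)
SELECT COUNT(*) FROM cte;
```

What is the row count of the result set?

3

Base: id=4 (Video) at lvl 0.
Iteration 1: rows with parent_id in {4} -> Rock (id 5, lvl 1).
Iteration 2: rows with parent_id in {5} -> Card (id 6, lvl 2).
Iteration 3: lvl < 2 fails for all current rows; recursion stops.
Total rows emitted: 3.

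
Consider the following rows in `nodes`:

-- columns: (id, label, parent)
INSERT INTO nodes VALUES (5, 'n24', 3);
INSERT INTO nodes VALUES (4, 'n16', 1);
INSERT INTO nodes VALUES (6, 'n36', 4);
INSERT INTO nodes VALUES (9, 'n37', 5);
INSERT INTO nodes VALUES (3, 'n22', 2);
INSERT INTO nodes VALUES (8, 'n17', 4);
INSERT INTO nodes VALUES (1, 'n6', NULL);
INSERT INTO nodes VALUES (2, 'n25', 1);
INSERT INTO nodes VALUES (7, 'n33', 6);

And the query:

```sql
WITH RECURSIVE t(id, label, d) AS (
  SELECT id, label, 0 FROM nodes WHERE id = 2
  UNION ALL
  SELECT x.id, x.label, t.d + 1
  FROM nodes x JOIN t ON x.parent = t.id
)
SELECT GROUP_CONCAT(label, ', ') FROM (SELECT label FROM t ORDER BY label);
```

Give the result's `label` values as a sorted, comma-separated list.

Base: id=2 (n25) at d 0.
Iteration 1: rows with parent in {2} -> n22 (id 3, d 1).
Iteration 2: rows with parent in {3} -> n24 (id 5, d 2).
Iteration 3: rows with parent in {5} -> n37 (id 9, d 3).
Iteration 4: no rows with parent in {9}; recursion stops.

n22, n24, n25, n37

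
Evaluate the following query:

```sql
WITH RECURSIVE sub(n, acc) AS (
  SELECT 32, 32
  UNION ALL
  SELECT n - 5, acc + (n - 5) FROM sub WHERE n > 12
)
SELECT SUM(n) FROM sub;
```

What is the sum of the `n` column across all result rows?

110

Base: n=32, acc=32.
Iteration 1: 32 > 12 holds -> n = 32 - 5 = 27, acc = 32 + 27 = 59.
Iteration 2: 27 > 12 holds -> n = 27 - 5 = 22, acc = 59 + 22 = 81.
Iteration 3: 22 > 12 holds -> n = 22 - 5 = 17, acc = 81 + 17 = 98.
Iteration 4: 17 > 12 holds -> n = 17 - 5 = 12, acc = 98 + 12 = 110.
Iteration 5: 12 > 12 fails; recursion stops.
SUM(n) = 32 + 27 + 22 + 17 + 12 = 110.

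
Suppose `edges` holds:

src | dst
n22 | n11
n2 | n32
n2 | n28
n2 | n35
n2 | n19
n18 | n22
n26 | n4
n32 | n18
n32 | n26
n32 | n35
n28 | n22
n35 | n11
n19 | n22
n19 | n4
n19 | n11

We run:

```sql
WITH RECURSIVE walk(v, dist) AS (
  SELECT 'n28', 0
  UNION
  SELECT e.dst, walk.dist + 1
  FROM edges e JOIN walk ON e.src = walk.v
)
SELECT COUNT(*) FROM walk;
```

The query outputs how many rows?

3

Base: (n28, dist=0).
Iteration 1: edges from {n28} -> (n22, dist=1).
Iteration 2: edges from {n22} -> (n11, dist=2).
Iteration 3: no outgoing edges from {n11}; recursion stops.
Total rows emitted: 3.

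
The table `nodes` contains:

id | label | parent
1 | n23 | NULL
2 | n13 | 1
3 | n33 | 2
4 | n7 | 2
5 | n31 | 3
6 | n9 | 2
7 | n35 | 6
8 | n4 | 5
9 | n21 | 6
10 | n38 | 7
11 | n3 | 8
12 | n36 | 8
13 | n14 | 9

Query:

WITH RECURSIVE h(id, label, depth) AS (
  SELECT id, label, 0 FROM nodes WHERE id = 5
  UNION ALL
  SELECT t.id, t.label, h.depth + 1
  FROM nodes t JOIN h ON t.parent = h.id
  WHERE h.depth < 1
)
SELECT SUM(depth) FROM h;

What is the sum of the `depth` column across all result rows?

1

Base: id=5 (n31) at depth 0.
Iteration 1: rows with parent in {5} -> n4 (id 8, depth 1).
Iteration 2: depth < 1 fails for all current rows; recursion stops.
SUM(depth) = 0 + 1 = 1.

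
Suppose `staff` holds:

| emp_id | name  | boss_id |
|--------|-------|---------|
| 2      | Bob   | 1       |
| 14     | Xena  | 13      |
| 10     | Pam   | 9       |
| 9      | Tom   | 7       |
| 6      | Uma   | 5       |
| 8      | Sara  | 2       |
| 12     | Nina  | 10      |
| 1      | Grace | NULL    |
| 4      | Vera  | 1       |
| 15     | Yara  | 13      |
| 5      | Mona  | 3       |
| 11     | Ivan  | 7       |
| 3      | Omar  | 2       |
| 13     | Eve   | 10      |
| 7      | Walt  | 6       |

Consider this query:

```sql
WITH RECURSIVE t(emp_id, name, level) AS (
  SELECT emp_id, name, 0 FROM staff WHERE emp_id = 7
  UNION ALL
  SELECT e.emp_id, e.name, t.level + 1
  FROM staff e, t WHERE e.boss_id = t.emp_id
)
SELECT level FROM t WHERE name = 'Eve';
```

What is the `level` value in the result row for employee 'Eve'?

3

Base: emp_id=7 (Walt) at level 0.
Iteration 1: rows with boss_id in {7} -> Tom (id 9, level 1), Ivan (id 11, level 1).
Iteration 2: rows with boss_id in {9,11} -> Pam (id 10, level 2).
Iteration 3: rows with boss_id in {10} -> Nina (id 12, level 3), Eve (id 13, level 3).
Iteration 4: rows with boss_id in {12,13} -> Xena (id 14, level 4), Yara (id 15, level 4).
Iteration 5: no rows with boss_id in {14,15}; recursion stops.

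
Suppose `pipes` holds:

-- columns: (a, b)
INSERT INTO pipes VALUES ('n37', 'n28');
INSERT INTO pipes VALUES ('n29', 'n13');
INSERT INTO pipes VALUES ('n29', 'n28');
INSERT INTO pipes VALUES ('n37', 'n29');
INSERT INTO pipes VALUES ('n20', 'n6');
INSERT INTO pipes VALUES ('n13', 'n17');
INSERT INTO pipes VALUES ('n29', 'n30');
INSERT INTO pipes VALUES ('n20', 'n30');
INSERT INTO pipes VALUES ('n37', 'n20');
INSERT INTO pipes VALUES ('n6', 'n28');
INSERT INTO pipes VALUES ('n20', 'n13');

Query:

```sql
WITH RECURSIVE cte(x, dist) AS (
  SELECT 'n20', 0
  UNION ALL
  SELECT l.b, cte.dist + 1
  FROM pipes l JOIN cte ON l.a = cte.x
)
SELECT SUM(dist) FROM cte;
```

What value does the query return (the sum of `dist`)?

7

Base: (n20, dist=0).
Iteration 1: edges from {n20} -> (n13, dist=1), (n30, dist=1), (n6, dist=1).
Iteration 2: edges from {n13,n30,n6} -> (n17, dist=2), (n28, dist=2).
Iteration 3: no outgoing edges from {n17,n28}; recursion stops.
SUM(dist) = 0 + 1 + 1 + 1 + 2 + 2 = 7.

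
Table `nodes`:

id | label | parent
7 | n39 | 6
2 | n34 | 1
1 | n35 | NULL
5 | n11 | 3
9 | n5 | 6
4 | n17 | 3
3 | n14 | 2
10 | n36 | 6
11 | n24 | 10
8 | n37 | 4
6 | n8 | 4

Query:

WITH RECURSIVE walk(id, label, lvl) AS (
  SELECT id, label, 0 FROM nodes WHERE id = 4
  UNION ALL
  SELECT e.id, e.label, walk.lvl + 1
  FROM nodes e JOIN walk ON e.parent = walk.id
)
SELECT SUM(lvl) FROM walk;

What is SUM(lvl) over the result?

Base: id=4 (n17) at lvl 0.
Iteration 1: rows with parent in {4} -> n8 (id 6, lvl 1), n37 (id 8, lvl 1).
Iteration 2: rows with parent in {6,8} -> n39 (id 7, lvl 2), n5 (id 9, lvl 2), n36 (id 10, lvl 2).
Iteration 3: rows with parent in {7,9,10} -> n24 (id 11, lvl 3).
Iteration 4: no rows with parent in {11}; recursion stops.
SUM(lvl) = 0 + 1 + 1 + 2 + 2 + 2 + 3 = 11.

11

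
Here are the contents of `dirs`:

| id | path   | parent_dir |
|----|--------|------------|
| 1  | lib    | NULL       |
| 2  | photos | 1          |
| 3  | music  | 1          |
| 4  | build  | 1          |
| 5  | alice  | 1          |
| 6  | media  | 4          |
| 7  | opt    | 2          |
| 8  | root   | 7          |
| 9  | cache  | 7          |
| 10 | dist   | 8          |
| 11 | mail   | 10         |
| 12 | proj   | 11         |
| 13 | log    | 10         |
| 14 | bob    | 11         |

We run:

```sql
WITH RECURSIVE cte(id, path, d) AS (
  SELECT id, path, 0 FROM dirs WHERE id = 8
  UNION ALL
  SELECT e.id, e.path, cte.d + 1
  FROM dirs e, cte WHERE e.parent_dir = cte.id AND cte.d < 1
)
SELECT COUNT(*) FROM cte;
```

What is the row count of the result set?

Base: id=8 (root) at d 0.
Iteration 1: rows with parent_dir in {8} -> dist (id 10, d 1).
Iteration 2: d < 1 fails for all current rows; recursion stops.
Total rows emitted: 2.

2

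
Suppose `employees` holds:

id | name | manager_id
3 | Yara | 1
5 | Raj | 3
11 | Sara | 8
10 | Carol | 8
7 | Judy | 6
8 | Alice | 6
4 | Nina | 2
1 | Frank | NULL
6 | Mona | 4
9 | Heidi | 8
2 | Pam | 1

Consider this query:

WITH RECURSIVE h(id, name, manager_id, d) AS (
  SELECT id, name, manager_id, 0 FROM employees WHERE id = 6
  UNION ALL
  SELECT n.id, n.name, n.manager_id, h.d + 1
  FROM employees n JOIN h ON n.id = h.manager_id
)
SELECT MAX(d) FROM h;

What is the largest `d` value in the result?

Base: id=6 (Mona), manager_id=4, d 0.
Iteration 1: join on id=4 -> Nina (id 4, manager_id=2, d 1).
Iteration 2: join on id=2 -> Pam (id 2, manager_id=1, d 2).
Iteration 3: join on id=1 -> Frank (id 1, manager_id=NULL, d 3).
Iteration 4: manager_id is NULL; no match; recursion stops.
d values: 0, 1, 2, 3; the maximum is 3.

3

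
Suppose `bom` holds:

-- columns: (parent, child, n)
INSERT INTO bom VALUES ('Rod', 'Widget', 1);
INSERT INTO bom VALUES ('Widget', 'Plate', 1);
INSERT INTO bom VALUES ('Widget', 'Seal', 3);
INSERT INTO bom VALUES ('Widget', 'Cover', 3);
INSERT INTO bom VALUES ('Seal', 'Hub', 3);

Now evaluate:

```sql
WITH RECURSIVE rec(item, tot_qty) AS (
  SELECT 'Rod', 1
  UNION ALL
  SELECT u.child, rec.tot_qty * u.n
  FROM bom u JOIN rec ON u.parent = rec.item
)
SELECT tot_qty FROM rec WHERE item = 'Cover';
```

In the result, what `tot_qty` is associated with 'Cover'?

3

Base: (Rod, tot_qty=1).
Iteration 1: components of {Rod} -> Widget = 1*1 = 1.
Iteration 2: components of {Widget} -> Cover = 1*3 = 3, Plate = 1*1 = 1, Seal = 1*3 = 3.
Iteration 3: components of {Cover,Plate,Seal} -> Hub = 3*3 = 9.
Iteration 4: no further components; recursion stops.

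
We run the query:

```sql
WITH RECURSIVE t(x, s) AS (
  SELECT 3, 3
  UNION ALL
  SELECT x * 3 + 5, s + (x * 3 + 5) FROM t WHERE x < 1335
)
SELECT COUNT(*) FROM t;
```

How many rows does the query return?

Base: x=3, s=3.
Iteration 1: 3 < 1335 holds -> x = 3 * 3 + 5 = 14, s = 3 + 14 = 17.
Iteration 2: 14 < 1335 holds -> x = 14 * 3 + 5 = 47, s = 17 + 47 = 64.
Iteration 3: 47 < 1335 holds -> x = 47 * 3 + 5 = 146, s = 64 + 146 = 210.
Iteration 4: 146 < 1335 holds -> x = 146 * 3 + 5 = 443, s = 210 + 443 = 653.
Iteration 5: 443 < 1335 holds -> x = 443 * 3 + 5 = 1334, s = 653 + 1334 = 1987.
Iteration 6: 1334 < 1335 holds -> x = 1334 * 3 + 5 = 4007, s = 1987 + 4007 = 5994.
Iteration 7: 4007 < 1335 fails; recursion stops.
Total rows emitted: 7.

7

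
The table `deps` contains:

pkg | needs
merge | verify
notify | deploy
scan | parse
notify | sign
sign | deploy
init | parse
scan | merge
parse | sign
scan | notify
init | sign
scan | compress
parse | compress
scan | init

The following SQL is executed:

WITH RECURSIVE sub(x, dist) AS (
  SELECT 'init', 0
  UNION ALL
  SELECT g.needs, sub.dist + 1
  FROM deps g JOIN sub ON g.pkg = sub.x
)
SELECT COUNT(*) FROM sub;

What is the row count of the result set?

7

Base: (init, dist=0).
Iteration 1: edges from {init} -> (parse, dist=1), (sign, dist=1).
Iteration 2: edges from {parse,sign} -> (compress, dist=2), (deploy, dist=2), (sign, dist=2).
Iteration 3: edges from {compress,deploy,sign} -> (deploy, dist=3).
Iteration 4: no outgoing edges from {deploy}; recursion stops.
Total rows emitted: 7.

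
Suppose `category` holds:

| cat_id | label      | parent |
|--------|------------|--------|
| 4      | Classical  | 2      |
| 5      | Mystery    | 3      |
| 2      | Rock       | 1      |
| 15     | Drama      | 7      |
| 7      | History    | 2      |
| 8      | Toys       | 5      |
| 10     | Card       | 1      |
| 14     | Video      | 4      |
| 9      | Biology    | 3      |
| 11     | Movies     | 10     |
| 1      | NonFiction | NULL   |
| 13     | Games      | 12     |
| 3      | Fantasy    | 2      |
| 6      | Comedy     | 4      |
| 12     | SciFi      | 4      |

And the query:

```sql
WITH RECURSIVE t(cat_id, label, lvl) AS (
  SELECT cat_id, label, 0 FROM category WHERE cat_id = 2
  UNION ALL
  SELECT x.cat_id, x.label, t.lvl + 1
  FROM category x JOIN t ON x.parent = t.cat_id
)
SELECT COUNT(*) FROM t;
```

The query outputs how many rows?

12

Base: cat_id=2 (Rock) at lvl 0.
Iteration 1: rows with parent in {2} -> Fantasy (id 3, lvl 1), Classical (id 4, lvl 1), History (id 7, lvl 1).
Iteration 2: rows with parent in {3,4,7} -> Mystery (id 5, lvl 2), Comedy (id 6, lvl 2), Biology (id 9, lvl 2), SciFi (id 12, lvl 2), Video (id 14, lvl 2), Drama (id 15, lvl 2).
Iteration 3: rows with parent in {5,6,9,12,14,15} -> Toys (id 8, lvl 3), Games (id 13, lvl 3).
Iteration 4: no rows with parent in {8,13}; recursion stops.
Total rows emitted: 12.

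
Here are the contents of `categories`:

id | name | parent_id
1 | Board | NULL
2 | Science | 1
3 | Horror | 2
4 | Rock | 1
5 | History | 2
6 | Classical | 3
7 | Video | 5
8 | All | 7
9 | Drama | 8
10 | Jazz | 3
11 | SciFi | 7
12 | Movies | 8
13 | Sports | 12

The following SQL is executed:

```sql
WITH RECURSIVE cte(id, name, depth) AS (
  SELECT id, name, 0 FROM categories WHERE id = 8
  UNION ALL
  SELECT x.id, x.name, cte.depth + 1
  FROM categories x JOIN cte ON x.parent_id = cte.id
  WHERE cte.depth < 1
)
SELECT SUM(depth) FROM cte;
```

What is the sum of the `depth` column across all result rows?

2

Base: id=8 (All) at depth 0.
Iteration 1: rows with parent_id in {8} -> Drama (id 9, depth 1), Movies (id 12, depth 1).
Iteration 2: depth < 1 fails for all current rows; recursion stops.
SUM(depth) = 0 + 1 + 1 = 2.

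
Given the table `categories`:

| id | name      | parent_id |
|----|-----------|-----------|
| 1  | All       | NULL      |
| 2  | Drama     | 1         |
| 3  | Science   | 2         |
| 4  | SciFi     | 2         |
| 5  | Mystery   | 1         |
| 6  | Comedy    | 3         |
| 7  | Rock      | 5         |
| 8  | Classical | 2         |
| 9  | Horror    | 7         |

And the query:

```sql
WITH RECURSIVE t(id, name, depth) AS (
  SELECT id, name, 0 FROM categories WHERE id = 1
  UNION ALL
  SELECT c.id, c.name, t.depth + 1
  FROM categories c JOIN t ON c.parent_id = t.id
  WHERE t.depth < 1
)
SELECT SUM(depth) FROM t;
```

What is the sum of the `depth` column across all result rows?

2

Base: id=1 (All) at depth 0.
Iteration 1: rows with parent_id in {1} -> Drama (id 2, depth 1), Mystery (id 5, depth 1).
Iteration 2: depth < 1 fails for all current rows; recursion stops.
SUM(depth) = 0 + 1 + 1 = 2.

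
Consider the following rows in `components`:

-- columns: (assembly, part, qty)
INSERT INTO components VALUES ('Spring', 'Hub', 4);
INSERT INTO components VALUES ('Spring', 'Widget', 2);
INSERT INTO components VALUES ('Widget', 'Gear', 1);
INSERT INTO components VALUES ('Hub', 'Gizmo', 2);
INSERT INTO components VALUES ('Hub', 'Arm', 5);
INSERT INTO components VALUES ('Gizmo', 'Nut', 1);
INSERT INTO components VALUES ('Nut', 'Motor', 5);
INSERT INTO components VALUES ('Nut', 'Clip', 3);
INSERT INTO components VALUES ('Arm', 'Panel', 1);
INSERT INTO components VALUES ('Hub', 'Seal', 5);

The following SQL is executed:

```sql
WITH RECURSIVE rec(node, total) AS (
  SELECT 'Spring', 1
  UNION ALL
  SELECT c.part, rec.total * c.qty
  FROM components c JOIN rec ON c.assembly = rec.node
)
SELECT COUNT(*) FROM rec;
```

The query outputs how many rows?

Base: (Spring, total=1).
Iteration 1: components of {Spring} -> Hub = 1*4 = 4, Widget = 1*2 = 2.
Iteration 2: components of {Hub,Widget} -> Arm = 4*5 = 20, Gear = 2*1 = 2, Gizmo = 4*2 = 8, Seal = 4*5 = 20.
Iteration 3: components of {Arm,Gear,Gizmo,Seal} -> Nut = 8*1 = 8, Panel = 20*1 = 20.
Iteration 4: components of {Nut,Panel} -> Clip = 8*3 = 24, Motor = 8*5 = 40.
Iteration 5: no further components; recursion stops.
Total rows emitted: 11.

11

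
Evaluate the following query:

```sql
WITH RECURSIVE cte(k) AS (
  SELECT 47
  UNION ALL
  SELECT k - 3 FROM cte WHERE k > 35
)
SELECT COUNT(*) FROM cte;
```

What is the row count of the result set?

Base: k=47.
Iteration 1: 47 > 35 holds -> k = 47 - 3 = 44.
Iteration 2: 44 > 35 holds -> k = 44 - 3 = 41.
Iteration 3: 41 > 35 holds -> k = 41 - 3 = 38.
Iteration 4: 38 > 35 holds -> k = 38 - 3 = 35.
Iteration 5: 35 > 35 fails; recursion stops.
Total rows emitted: 5.

5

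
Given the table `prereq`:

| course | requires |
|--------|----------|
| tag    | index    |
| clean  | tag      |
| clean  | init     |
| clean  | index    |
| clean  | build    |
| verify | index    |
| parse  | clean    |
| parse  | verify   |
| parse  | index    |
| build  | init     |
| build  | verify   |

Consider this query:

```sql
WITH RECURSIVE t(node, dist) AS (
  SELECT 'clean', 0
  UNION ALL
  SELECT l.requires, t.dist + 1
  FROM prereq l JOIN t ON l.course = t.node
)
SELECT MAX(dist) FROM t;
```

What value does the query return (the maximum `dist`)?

Base: (clean, dist=0).
Iteration 1: edges from {clean} -> (build, dist=1), (index, dist=1), (init, dist=1), (tag, dist=1).
Iteration 2: edges from {build,index,init,tag} -> (index, dist=2), (init, dist=2), (verify, dist=2).
Iteration 3: edges from {index,init,verify} -> (index, dist=3).
Iteration 4: no outgoing edges from {index}; recursion stops.
dist values: 0, 1, 1, 1, 1, 2, 2, 2, 3; the maximum is 3.

3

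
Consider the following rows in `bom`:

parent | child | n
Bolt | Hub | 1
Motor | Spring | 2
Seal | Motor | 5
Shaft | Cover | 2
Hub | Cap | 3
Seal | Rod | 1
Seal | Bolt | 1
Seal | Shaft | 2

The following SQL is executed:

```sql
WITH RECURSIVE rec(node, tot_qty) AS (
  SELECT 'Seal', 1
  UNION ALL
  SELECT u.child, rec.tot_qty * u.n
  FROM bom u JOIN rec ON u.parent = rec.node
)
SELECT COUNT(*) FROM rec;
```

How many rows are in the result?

9

Base: (Seal, tot_qty=1).
Iteration 1: components of {Seal} -> Bolt = 1*1 = 1, Motor = 1*5 = 5, Rod = 1*1 = 1, Shaft = 1*2 = 2.
Iteration 2: components of {Bolt,Motor,Rod,Shaft} -> Cover = 2*2 = 4, Hub = 1*1 = 1, Spring = 5*2 = 10.
Iteration 3: components of {Cover,Hub,Spring} -> Cap = 1*3 = 3.
Iteration 4: no further components; recursion stops.
Total rows emitted: 9.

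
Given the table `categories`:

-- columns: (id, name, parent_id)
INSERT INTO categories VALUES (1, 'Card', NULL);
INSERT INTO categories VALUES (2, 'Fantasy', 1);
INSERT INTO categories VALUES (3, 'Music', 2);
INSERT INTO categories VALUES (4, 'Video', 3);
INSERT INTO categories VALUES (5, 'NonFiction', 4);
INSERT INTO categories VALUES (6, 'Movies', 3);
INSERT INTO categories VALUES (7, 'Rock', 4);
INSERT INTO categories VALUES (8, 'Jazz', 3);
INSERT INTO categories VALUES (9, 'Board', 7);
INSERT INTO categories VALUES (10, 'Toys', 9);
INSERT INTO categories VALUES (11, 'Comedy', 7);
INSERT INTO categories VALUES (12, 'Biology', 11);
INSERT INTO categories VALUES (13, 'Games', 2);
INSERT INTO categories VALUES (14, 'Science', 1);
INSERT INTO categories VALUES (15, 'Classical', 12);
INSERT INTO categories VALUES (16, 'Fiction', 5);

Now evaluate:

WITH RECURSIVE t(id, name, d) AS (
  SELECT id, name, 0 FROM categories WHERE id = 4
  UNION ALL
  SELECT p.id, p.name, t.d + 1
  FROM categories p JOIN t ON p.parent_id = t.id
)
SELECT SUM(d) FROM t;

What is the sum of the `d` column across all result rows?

Base: id=4 (Video) at d 0.
Iteration 1: rows with parent_id in {4} -> NonFiction (id 5, d 1), Rock (id 7, d 1).
Iteration 2: rows with parent_id in {5,7} -> Board (id 9, d 2), Comedy (id 11, d 2), Fiction (id 16, d 2).
Iteration 3: rows with parent_id in {9,11,16} -> Toys (id 10, d 3), Biology (id 12, d 3).
Iteration 4: rows with parent_id in {10,12} -> Classical (id 15, d 4).
Iteration 5: no rows with parent_id in {15}; recursion stops.
SUM(d) = 0 + 1 + 1 + 2 + 2 + 2 + 3 + 3 + 4 = 18.

18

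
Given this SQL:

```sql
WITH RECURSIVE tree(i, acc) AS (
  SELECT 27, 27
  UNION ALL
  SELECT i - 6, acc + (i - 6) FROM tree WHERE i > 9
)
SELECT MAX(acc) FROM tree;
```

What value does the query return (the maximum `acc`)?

72

Base: i=27, acc=27.
Iteration 1: 27 > 9 holds -> i = 27 - 6 = 21, acc = 27 + 21 = 48.
Iteration 2: 21 > 9 holds -> i = 21 - 6 = 15, acc = 48 + 15 = 63.
Iteration 3: 15 > 9 holds -> i = 15 - 6 = 9, acc = 63 + 9 = 72.
Iteration 4: 9 > 9 fails; recursion stops.
acc values: 27, 48, 63, 72; the maximum is 72.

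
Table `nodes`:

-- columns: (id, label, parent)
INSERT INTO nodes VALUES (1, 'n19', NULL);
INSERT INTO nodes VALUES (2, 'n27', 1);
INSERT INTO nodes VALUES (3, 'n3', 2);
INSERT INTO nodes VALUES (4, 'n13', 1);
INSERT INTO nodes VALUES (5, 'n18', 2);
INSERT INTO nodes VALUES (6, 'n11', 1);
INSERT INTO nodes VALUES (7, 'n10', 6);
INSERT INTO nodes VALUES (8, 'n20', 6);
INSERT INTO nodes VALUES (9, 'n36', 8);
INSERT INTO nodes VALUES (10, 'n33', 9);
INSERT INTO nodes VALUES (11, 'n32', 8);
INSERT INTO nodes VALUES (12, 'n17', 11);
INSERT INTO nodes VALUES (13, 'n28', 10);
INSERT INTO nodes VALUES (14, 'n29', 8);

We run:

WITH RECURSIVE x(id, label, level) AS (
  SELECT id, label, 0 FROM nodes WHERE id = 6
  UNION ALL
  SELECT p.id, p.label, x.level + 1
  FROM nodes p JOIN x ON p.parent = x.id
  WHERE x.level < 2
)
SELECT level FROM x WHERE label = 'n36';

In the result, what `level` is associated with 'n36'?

Base: id=6 (n11) at level 0.
Iteration 1: rows with parent in {6} -> n10 (id 7, level 1), n20 (id 8, level 1).
Iteration 2: rows with parent in {7,8} -> n36 (id 9, level 2), n32 (id 11, level 2), n29 (id 14, level 2).
Iteration 3: level < 2 fails for all current rows; recursion stops.

2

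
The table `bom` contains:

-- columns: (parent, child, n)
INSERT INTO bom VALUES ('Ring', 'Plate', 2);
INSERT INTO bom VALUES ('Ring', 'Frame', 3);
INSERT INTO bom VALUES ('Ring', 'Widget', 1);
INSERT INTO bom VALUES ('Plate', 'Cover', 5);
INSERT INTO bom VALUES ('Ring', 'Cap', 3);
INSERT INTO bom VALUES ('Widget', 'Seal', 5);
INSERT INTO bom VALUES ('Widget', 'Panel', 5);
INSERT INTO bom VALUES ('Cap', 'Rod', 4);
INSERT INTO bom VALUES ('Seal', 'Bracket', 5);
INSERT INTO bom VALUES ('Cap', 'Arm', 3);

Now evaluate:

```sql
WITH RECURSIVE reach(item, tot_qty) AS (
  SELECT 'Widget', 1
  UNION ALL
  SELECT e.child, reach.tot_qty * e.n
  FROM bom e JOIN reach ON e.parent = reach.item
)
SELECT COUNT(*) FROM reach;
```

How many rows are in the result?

4

Base: (Widget, tot_qty=1).
Iteration 1: components of {Widget} -> Panel = 1*5 = 5, Seal = 1*5 = 5.
Iteration 2: components of {Panel,Seal} -> Bracket = 5*5 = 25.
Iteration 3: no further components; recursion stops.
Total rows emitted: 4.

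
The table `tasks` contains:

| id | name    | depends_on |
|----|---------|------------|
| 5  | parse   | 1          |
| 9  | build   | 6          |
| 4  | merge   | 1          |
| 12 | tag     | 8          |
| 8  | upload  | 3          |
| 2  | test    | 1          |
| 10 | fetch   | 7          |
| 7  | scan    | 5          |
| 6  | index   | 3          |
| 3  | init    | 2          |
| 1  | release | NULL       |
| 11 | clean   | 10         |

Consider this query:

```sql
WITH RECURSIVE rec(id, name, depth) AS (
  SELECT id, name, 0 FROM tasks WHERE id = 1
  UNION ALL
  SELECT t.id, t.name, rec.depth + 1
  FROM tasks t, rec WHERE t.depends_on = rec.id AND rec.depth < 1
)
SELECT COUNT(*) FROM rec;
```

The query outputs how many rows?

Base: id=1 (release) at depth 0.
Iteration 1: rows with depends_on in {1} -> test (id 2, depth 1), merge (id 4, depth 1), parse (id 5, depth 1).
Iteration 2: depth < 1 fails for all current rows; recursion stops.
Total rows emitted: 4.

4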